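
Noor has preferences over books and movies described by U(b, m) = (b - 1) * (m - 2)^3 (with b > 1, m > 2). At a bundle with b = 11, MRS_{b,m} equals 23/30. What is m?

m = 25

MU_b = (m−2)^3, MU_m = 3·(b−1)·(m−2)^2.
MRS = (1/3)·(m−2)/(b−1).
Substitute b = 11: MRS = (m − 2)/30. Setting this equal to 23/30 gives m − 2 = (23/30)·30 = 23, so m = 25.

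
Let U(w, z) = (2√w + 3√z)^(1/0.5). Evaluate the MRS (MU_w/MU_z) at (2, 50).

MRS = 10/3

For CES with ρ = 0.5, MRS = (2/3)·√(z/w).
At (2, 50): MRS = 10/3.
That is, one extra unit of w is worth 10/3 units of z at the margin.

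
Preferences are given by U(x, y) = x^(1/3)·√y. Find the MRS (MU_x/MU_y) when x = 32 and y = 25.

MU_x = 1/3·x^(-2/3)·√y and MU_y = 0.5·x^(1/3)·y^(-0.5).
MRS = MU_x/MU_y = (2/3)·y/x.
At (32, 25): MRS = 25/48.
So at (32, 25) the consumer would give up 25/48 units of y for one more unit of x.

MRS = 25/48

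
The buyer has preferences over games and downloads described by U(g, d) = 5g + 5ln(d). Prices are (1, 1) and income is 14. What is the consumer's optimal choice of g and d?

MU_g = 5, MU_d = 5/d.
MRS = 5 ÷ (5/d).
Tangency: set MRS = p_g/p_d = 1/1 = 1.
MRS depends only on d: d = 1 ⇒ d* = 1.
From the budget, 1·g = 14 − 1·1 = 13, so g* = 13.

g* = 13, d* = 1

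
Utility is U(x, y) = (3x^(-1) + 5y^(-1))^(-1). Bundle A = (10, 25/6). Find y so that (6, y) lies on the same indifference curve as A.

U depends on (x, y) only through S = 3x^(-1) + 5y^(-1), so equal utility means equal S. At (10, 25/6): S = 1.5.
With x = 6: 3·6^(-1) = 0.5, so 5y^(-1) = 1.5 − 0.5 = 1, i.e. y^(-1) = 0.2.
Hence y = 1/0.2 = 5.
Check: U(6, 5) = 0.6667.

y = 5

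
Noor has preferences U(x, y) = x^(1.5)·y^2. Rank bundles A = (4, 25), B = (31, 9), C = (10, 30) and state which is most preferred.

Evaluate utility at each bundle:
U(A) = 5000.000.
U(B) = 13980.656.
U(C) = 28460.499.
Highest utility is C, so C ≻ B ≻ A.

Bundle C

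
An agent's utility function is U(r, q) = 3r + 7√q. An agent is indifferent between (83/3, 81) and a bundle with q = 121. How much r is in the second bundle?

U(83/3, 81) = 146.
Set U(r, 121) = 146 and solve.
With q = 121: √121 = 11, so 3r = 146 − 7·11 = 69 and r = 23.
Check: U(23, 121) = 146.

r = 23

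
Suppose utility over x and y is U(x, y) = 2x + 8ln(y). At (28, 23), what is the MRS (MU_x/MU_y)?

MU_x = 2, MU_y = 8/y.
MRS = 2 ÷ (8/y).
At (28, 23): MRS = 5.75.
So at (28, 23) the consumer would give up 5.75 units of y for one more unit of x.

MRS = 5.75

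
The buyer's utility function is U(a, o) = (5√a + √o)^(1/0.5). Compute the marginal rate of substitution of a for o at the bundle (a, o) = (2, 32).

MRS = 20

For CES with ρ = 0.5, MRS = (5/1)·√(o/a).
At (2, 32): MRS = 20.
That is, one extra unit of a is worth 20 units of o at the margin.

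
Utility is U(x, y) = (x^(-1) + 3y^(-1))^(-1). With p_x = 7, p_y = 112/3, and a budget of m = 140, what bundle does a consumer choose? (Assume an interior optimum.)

For CES with ρ = -1, MRS = (1/3)·(y/x)^2.
Tangency: set MRS = p_x/p_y = 7/(112/3) = 3/16.
So (y/x)^2 = 9/16; taking the square root, y/x = 0.75, i.e. y = 0.75·x.
Substitute into the budget 7·x + (112/3)·y = 140: 35·x = 140, so x* = 4 and y* = 0.75·4 = 3.

x* = 4, y* = 3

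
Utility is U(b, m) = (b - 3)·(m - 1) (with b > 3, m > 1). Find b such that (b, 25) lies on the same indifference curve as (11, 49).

b = 19

U(11, 49) = 384.
Set U(b, 25) = 384 and solve.
With m = 25: (25 − 1) = 24, so (b − 3) = 384/24 = 16.
So b = 3 + 16 = 19.
Check: U(19, 25) = 384.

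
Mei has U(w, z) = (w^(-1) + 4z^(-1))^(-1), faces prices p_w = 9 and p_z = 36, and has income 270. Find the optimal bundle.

w* = 6, z* = 6

For CES with ρ = -1, MRS = (1/4)·(z/w)^2.
Tangency: set MRS = p_w/p_z = 9/36 = 0.25.
So (z/w)^2 = 1; taking the square root, z/w = 1, i.e. z = w.
Substitute into the budget 9·w + 36·z = 270: 45·w = 270, so w* = 6 and z* = 6.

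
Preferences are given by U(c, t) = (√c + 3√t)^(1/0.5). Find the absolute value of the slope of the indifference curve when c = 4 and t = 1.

For CES with ρ = 0.5, MRS = (1/3)·√(t/c).
At (4, 1): MRS = 1/6.
The indifference curve has slope −1/6 at this bundle.

MRS = 1/6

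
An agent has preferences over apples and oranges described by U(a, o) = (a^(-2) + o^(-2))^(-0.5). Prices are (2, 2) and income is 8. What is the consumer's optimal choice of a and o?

a* = 2, o* = 2

For CES with ρ = -2, MRS = (o/a)^3.
Tangency: set MRS = p_a/p_o = 2/2 = 1.
So (o/a)^3 = 1; taking the cube root, o/a = 1, i.e. o = a.
Substitute into the budget 2·a + 2·o = 8: 4·a = 8, so a* = 2 and o* = 2.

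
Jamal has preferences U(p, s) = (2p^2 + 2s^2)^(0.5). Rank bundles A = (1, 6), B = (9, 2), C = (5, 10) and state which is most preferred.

Evaluate utility at each bundle:
U(A) = 8.602.
U(B) = 13.038.
U(C) = 15.811.
Highest utility is C, so C ≻ B ≻ A.

Bundle C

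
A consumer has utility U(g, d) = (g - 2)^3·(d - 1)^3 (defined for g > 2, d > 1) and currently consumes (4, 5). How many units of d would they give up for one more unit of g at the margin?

MRS = 2

MU_g = 3·(g−2)^2·(d−1)^3, MU_d = 3·(g−2)^3·(d−1)^2.
MRS = (d−1)/(g−2).
At (4, 5): MRS = 2.
So at (4, 5) the consumer would give up 2 units of d for one more unit of g.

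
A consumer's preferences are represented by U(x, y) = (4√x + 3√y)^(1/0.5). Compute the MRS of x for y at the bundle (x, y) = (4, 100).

For CES with ρ = 0.5, MRS = (4/3)·√(y/x).
At (4, 100): MRS = 20/3.
The indifference curve has slope −20/3 at this bundle.

MRS = 20/3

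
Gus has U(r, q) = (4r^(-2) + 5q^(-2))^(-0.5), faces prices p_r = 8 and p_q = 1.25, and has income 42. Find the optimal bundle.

r* = 4, q* = 8

For CES with ρ = -2, MRS = (4/5)·(q/r)^3.
Tangency: set MRS = p_r/p_q = 8/1.25 = 6.4.
So (q/r)^3 = 8; taking the cube root, q/r = 2, i.e. q = 2·r.
Substitute into the budget 8·r + 1.25·q = 42: 10.5·r = 42, so r* = 4 and q* = 2·4 = 8.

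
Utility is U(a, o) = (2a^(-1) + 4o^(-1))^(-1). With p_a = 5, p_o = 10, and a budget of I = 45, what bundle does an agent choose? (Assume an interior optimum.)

a* = 3, o* = 3

For CES with ρ = -1, MRS = (2/4)·(o/a)^2.
Tangency: set MRS = p_a/p_o = 5/10 = 0.5.
So (o/a)^2 = 1; taking the square root, o/a = 1, i.e. o = a.
Substitute into the budget 5·a + 10·o = 45: 15·a = 45, so a* = 3 and o* = 3.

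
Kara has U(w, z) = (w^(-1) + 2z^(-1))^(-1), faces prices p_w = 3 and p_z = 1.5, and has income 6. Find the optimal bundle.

w* = 1, z* = 2

For CES with ρ = -1, MRS = (1/2)·(z/w)^2.
Tangency: set MRS = p_w/p_z = 3/1.5 = 2.
So (z/w)^2 = 4; taking the square root, z/w = 2, i.e. z = 2·w.
Substitute into the budget 3·w + 1.5·z = 6: 6·w = 6, so w* = 1 and z* = 2·1 = 2.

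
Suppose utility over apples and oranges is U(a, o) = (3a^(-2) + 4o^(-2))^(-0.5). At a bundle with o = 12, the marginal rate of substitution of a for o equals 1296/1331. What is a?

For CES with ρ = -2, MRS = (3/4)·(o/a)^3.
Setting (3/4)·(12/a)^3 = 1296/1331 gives (12/a)^3 = 1728/1331, so 12/a = 12/11 and a = 11.

a = 11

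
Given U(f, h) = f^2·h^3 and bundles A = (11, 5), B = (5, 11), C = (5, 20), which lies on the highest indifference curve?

Evaluate utility at each bundle:
U(A) = 15125.
U(B) = 33275.
U(C) = 200000.
Highest utility is C, so C ≻ B ≻ A.

Bundle C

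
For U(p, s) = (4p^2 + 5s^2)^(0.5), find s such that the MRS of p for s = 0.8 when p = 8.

For CES with ρ = 2, MRS = (4/5)·(s/p)^(-1).
Setting (4/5)·(s/8)^(-1) = 0.8 gives (s/8)^(-1) = 1, so s/8 = 1 and s = 8.

s = 8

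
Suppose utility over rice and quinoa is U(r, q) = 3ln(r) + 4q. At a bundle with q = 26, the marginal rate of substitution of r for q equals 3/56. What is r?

r = 14

MU_r = 3/r, MU_q = 4.
MRS = 3/r ÷ 4.
MRS depends only on r: 0.75/r = 3/56 ⇒ r = 0.75/(3/56) = 14.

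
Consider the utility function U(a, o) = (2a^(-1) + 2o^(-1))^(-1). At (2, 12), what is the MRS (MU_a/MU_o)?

MRS = 36

For CES with ρ = -1, MRS = (o/a)^2.
At (2, 12): MRS = 36.
So at (2, 12) the consumer would give up 36 units of o for one more unit of a.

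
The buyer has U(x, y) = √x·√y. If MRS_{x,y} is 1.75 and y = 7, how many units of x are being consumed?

x = 4

MU_x = 0.5·x^(-0.5)·√y and MU_y = 0.5·√x·y^(-0.5).
MRS = MU_x/MU_y = y/x.
Substitute y = 7: MRS = 7/x. Setting 7/x = 1.75 gives x = 7/1.75 = 4.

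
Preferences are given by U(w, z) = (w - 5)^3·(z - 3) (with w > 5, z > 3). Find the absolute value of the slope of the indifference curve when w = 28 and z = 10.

MRS = 21/23

MU_w = 3·(w−5)^2·(z−3), MU_z = (w−5)^3.
MRS = (3/1)·(z−3)/(w−5).
At (28, 10): MRS = 21/23.
So at (28, 10) the consumer would give up 21/23 units of z for one more unit of w.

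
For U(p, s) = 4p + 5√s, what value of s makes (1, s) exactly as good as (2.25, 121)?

s = 144

U(2.25, 121) = 64.
Set U(1, s) = 64 and solve.
With p = 1: 5√s = 64 − 4·1 = 60, so √s = 12 and s = 144.
Check: U(1, 144) = 64.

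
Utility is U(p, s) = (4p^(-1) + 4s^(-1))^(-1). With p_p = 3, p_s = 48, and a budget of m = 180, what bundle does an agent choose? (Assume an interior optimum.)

For CES with ρ = -1, MRS = (s/p)^2.
Tangency: set MRS = p_p/p_s = 3/48 = 1/16.
So (s/p)^2 = 1/16; taking the square root, s/p = 0.25, i.e. s = 0.25·p.
Substitute into the budget 3·p + 48·s = 180: 15·p = 180, so p* = 12 and s* = 0.25·12 = 3.

p* = 12, s* = 3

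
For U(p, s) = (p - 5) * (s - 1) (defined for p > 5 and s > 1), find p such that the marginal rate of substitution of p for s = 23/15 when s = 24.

MU_p = (s−1), MU_s = (p−5).
MRS = (s−1)/(p−5).
Substitute s = 24: MRS = 23/(p − 5). Setting this equal to 23/15 gives p − 5 = 23/(23/15) = 15, so p = 20.

p = 20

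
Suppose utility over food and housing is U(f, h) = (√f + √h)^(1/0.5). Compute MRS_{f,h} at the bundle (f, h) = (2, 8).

For CES with ρ = 0.5, MRS = √(h/f).
At (2, 8): MRS = 2.
The indifference curve has slope −2 at this bundle.

MRS = 2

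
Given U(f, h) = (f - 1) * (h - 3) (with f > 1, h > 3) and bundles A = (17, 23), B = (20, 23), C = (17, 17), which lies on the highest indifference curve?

Evaluate utility at each bundle:
U(A) = 320.
U(B) = 380.
U(C) = 224.
Highest utility is B, so B ≻ A ≻ C.

Bundle B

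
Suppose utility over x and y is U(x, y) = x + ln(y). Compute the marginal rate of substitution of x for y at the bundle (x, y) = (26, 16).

MU_x = 1, MU_y = 1/y.
MRS = 1 ÷ (1/y).
At (26, 16): MRS = 16.
So at (26, 16) the consumer would give up 16 units of y for one more unit of x.

MRS = 16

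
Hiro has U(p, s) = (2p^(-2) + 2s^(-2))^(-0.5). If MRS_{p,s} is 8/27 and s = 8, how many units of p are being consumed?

For CES with ρ = -2, MRS = (s/p)^3.
Setting (8/p)^3 = 8/27 gives 8/p = 2/3 and p = 12.

p = 12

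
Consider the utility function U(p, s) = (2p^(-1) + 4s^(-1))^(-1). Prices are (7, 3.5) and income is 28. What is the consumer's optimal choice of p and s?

For CES with ρ = -1, MRS = (2/4)·(s/p)^2.
Tangency: set MRS = p_p/p_s = 7/3.5 = 2.
So (s/p)^2 = 4; taking the square root, s/p = 2, i.e. s = 2·p.
Substitute into the budget 7·p + 3.5·s = 28: 14·p = 28, so p* = 2 and s* = 2·2 = 4.

p* = 2, s* = 4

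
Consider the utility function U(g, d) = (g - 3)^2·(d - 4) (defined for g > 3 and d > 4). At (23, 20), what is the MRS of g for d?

MU_g = 2·(g−3)·(d−4), MU_d = (g−3)^2.
MRS = (2/1)·(d−4)/(g−3).
At (23, 20): MRS = 1.6.
So at (23, 20) the consumer would give up 1.6 units of d for one more unit of g.

MRS = 1.6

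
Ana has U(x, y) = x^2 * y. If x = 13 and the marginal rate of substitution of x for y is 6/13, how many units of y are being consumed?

y = 3

MU_x = 2·x·y and MU_y = x^2.
MRS = MU_x/MU_y = (2/1)·y/x.
Substitute x = 13: MRS = y/6.5. Setting y/6.5 = 6/13 gives y = (6/13)·6.5 = 3.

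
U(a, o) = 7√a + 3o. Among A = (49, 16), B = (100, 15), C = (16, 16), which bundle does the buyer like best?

Bundle B

Evaluate utility at each bundle:
U(A) = 97.000.
U(B) = 115.000.
U(C) = 76.000.
Highest utility is B, so B ≻ A ≻ C.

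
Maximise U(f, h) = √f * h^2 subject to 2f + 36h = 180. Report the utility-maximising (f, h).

MU_f = 0.5·f^(-0.5)·h^2 and MU_h = 2·√f·h.
MRS = MU_f/MU_h = (0.25)·h/f.
Tangency: set MRS = p_f/p_h = 2/36 = 1/18.
So (0.25)·h/f = 1/18, i.e. h = (2/9)·f.
Substitute into the budget 2·f + 36·h = 180: 10·f = 180, so f* = 18.
Then h* = (2/9)·18 = 4.

f* = 18, h* = 4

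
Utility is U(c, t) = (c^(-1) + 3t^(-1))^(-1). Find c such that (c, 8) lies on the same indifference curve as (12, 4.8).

U depends on (c, t) only through S = c^(-1) + 3t^(-1), so equal utility means equal S. At (12, 4.8): S = 17/24.
With t = 8: 3·8^(-1) = 0.375, so c^(-1) = 17/24 − 0.375 = 1/3.
Hence c = 1/(1/3) = 3.
Check: U(3, 8) = 1.4118.

c = 3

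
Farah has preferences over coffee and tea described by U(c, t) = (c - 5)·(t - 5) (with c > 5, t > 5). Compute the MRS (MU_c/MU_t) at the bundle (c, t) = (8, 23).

MU_c = (t−5), MU_t = (c−5).
MRS = (t−5)/(c−5).
At (8, 23): MRS = 6.
So at (8, 23) the consumer would give up 6 units of t for one more unit of c.

MRS = 6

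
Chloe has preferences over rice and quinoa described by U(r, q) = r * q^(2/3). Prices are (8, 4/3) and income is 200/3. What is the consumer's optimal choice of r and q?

MU_r = q^(2/3) and MU_q = 2/3·r·q^(-1/3).
MRS = MU_r/MU_q = (1.5)·q/r.
Tangency: set MRS = p_r/p_q = 8/(4/3) = 6.
So (1.5)·q/r = 6, i.e. q = 4·r.
Substitute into the budget 8·r + (4/3)·q = 200/3: (40/3)·r = 200/3, so r* = 5.
Then q* = 4·5 = 20.

r* = 5, q* = 20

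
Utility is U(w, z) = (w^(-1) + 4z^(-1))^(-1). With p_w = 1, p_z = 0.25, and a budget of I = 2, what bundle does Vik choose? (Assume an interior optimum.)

w* = 1, z* = 4

For CES with ρ = -1, MRS = (1/4)·(z/w)^2.
Tangency: set MRS = p_w/p_z = 1/0.25 = 4.
So (z/w)^2 = 16; taking the square root, z/w = 4, i.e. z = 4·w.
Substitute into the budget 1·w + 0.25·z = 2: 2·w = 2, so w* = 1 and z* = 4·1 = 4.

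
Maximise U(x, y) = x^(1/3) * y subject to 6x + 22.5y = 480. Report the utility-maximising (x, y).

x* = 20, y* = 16

MU_x = 1/3·x^(-2/3)·y and MU_y = x^(1/3).
MRS = MU_x/MU_y = (1/3)·y/x.
Tangency: set MRS = p_x/p_y = 6/22.5 = 4/15.
So (1/3)·y/x = 4/15, i.e. y = 0.8·x.
Substitute into the budget 6·x + 22.5·y = 480: 24·x = 480, so x* = 20.
Then y* = 0.8·20 = 16.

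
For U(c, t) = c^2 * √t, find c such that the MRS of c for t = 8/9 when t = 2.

MU_c = 2·c·√t and MU_t = 0.5·c^2·t^(-0.5).
MRS = MU_c/MU_t = (4)·t/c.
Substitute t = 2: MRS = 8/c. Setting 8/c = 8/9 gives c = 8/(8/9) = 9.

c = 9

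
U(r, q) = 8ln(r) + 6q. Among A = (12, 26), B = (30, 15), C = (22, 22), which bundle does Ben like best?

Bundle A

Evaluate utility at each bundle:
U(A) = 175.879.
U(B) = 117.210.
U(C) = 156.728.
Highest utility is A, so A ≻ C ≻ B.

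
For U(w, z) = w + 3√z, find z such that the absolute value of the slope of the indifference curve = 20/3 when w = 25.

z = 100

MU_w = 1, MU_z = 3/(2√z).
MRS = 1 ÷ (3/(2√z)).
MRS depends only on z: (2/3)·√z = 20/3 ⇒ √z = (20/3)/(2/3) = 10 ⇒ z = 100.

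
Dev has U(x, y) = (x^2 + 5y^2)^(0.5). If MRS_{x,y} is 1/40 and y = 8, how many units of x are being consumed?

x = 1

For CES with ρ = 2, MRS = (1/5)·(y/x)^(-1).
Setting (1/5)·(8/x)^(-1) = 1/40 gives (8/x)^(-1) = 0.125, so 8/x = 8 and x = 1.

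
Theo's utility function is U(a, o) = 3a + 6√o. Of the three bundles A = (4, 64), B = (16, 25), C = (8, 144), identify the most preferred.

Bundle C

Evaluate utility at each bundle:
U(A) = 60.000.
U(B) = 78.000.
U(C) = 96.000.
Highest utility is C, so C ≻ B ≻ A.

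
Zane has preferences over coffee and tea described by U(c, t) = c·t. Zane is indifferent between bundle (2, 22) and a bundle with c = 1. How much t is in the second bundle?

t = 44

U(2, 22) = 44.
Set U(1, t) = 44 and solve.
With c = 1: t = 44/1 = 44.
Check: U(1, 44) = 44.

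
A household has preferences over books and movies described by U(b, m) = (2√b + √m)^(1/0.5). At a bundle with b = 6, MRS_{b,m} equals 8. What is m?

For CES with ρ = 0.5, MRS = (2/1)·√(m/b).
Setting (2/1)·√(m/6) = 8 gives √(m/6) = 4, so m/6 = 16 and m = 96.

m = 96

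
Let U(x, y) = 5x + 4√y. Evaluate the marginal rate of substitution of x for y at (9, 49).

MU_x = 5, MU_y = 4/(2√y).
MRS = 5 ÷ (4/(2√y)).
At (9, 49): MRS = 17.5.
The indifference curve has slope −17.5 at this bundle.

MRS = 17.5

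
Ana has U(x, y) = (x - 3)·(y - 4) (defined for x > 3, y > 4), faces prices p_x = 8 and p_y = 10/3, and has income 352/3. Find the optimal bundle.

MU_x = (y−4), MU_y = (x−3).
MRS = (y−4)/(x−3).
Tangency: set MRS = p_x/p_y = 8/(10/3) = 2.4.
So (y − 4)/(x − 3) = 2.4, i.e. (y − 4) = 2.4·(x − 3).
Rewrite the budget in excess-of-subsistence terms: 8·(x − 3) + (10/3)·(y − 4) = 352/3 − 8·3 − (10/3)·4 = 80.
Substituting, 16·(x − 3) = 80, so x − 3 = 5 and x* = 8.
Then y − 4 = 2.4·5 = 12, so y* = 16.

x* = 8, y* = 16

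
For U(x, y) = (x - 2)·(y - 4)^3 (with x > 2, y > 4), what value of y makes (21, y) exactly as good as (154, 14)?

U(154, 14) = 152000.
Set U(21, y) = 152000 and solve.
With x = 21: (21 − 2) = 19, so (y − 4)^3 = 152000/19 = 8000.
Taking the cube root (with y > 4): y − 4 = 20, so y = 24.
Check: U(21, 24) = 152000.

y = 24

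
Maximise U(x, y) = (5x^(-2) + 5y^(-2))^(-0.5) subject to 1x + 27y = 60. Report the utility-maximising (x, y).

x* = 6, y* = 2

For CES with ρ = -2, MRS = (y/x)^3.
Tangency: set MRS = p_x/p_y = 1/27.
So (y/x)^3 = 1/27; taking the cube root, y/x = 1/3, i.e. y = (1/3)·x.
Substitute into the budget 1·x + 27·y = 60: 10·x = 60, so x* = 6 and y* = (1/3)·6 = 2.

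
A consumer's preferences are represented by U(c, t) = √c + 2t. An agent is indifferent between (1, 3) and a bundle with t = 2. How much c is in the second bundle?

U(1, 3) = 7.
Set U(c, 2) = 7 and solve.
With t = 2: √c = 7 − 2·2 = 3, so √c = 3 and c = 9.
Check: U(9, 2) = 7.

c = 9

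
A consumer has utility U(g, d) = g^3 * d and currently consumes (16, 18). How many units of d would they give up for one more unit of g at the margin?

MRS = 3.375

MU_g = 3·g^2·d and MU_d = g^3.
MRS = MU_g/MU_d = (3/1)·d/g.
At (16, 18): MRS = 3.375.
The indifference curve has slope −3.375 at this bundle.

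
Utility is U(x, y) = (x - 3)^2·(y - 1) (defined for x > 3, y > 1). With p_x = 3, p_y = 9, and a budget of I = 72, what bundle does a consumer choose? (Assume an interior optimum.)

x* = 15, y* = 3

MU_x = 2·(x−3)·(y−1), MU_y = (x−3)^2.
MRS = (2/1)·(y−1)/(x−3).
Tangency: set MRS = p_x/p_y = 3/9 = 1/3.
So (2/1)·(y − 1)/(x − 3) = 1/3, i.e. (y − 1) = (1/6)·(x − 3).
Rewrite the budget in excess-of-subsistence terms: 3·(x − 3) + 9·(y − 1) = 72 − 3·3 − 9·1 = 54.
Substituting, 4.5·(x − 3) = 54, so x − 3 = 12 and x* = 15.
Then y − 1 = (1/6)·12 = 2, so y* = 3.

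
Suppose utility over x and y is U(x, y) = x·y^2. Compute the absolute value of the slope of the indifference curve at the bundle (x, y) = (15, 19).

MRS = 19/30

MU_x = y^2 and MU_y = 2·x·y.
MRS = MU_x/MU_y = (1/2)·y/x.
At (15, 19): MRS = 19/30.
The indifference curve has slope −19/30 at this bundle.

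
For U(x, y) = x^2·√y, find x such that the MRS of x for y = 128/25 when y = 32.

x = 25

MU_x = 2·x·√y and MU_y = 0.5·x^2·y^(-0.5).
MRS = MU_x/MU_y = (4)·y/x.
Substitute y = 32: MRS = 128/x. Setting 128/x = 128/25 gives x = 128/(128/25) = 25.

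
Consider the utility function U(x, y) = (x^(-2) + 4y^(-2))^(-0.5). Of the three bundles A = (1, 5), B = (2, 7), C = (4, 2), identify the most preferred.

Evaluate utility at each bundle:
U(A) = 0.928.
U(B) = 1.736.
U(C) = 0.970.
Highest utility is B, so B ≻ C ≻ A.

Bundle B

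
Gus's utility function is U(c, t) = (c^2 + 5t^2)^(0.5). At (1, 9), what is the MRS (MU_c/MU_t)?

MRS = 1/45

For CES with ρ = 2, MRS = (1/5)·(t/c)^(-1).
At (1, 9): MRS = 1/45.
So at (1, 9) the consumer would give up 1/45 units of t for one more unit of c.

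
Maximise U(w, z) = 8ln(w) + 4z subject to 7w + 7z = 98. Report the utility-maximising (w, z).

w* = 2, z* = 12

MU_w = 8/w, MU_z = 4.
MRS = 8/w ÷ 4.
Tangency: set MRS = p_w/p_z = 7/7 = 1.
MRS depends only on w: 2/w = 1 ⇒ w* = 2/1 = 2.
From the budget, 7·z = 98 − 7·2 = 84, so z* = 12.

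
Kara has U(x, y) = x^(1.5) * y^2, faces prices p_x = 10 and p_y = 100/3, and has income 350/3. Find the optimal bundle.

x* = 5, y* = 2

MU_x = 1.5·√x·y^2 and MU_y = 2·x^(1.5)·y.
MRS = MU_x/MU_y = (0.75)·y/x.
Tangency: set MRS = p_x/p_y = 10/(100/3) = 0.3.
So (0.75)·y/x = 0.3, i.e. y = 0.4·x.
Substitute into the budget 10·x + (100/3)·y = 350/3: (70/3)·x = 350/3, so x* = 5.
Then y* = 0.4·5 = 2.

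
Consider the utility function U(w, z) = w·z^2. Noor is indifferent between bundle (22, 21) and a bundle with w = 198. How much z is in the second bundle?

U(22, 21) = 9702.
Set U(198, z) = 9702 and solve.
With w = 198: z^2 = 9702/198 = 49; taking the square root, z = 7.
Check: U(198, 7) = 9702.

z = 7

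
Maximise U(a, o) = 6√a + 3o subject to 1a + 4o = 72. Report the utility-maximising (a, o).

a* = 16, o* = 14

MU_a = 6/(2√a), MU_o = 3.
MRS = 6/(2√a) ÷ 3.
Tangency: set MRS = p_a/p_o = 1/4 = 0.25.
MRS depends only on a: 1/√a = 0.25 ⇒ √a = 1/0.25 = 4 ⇒ a* = 16.
From the budget, 4·o = 72 − 1·16 = 56, so o* = 14.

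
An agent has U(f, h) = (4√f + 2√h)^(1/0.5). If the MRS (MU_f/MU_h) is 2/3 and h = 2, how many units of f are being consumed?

f = 18

For CES with ρ = 0.5, MRS = (4/2)·√(h/f).
Setting (4/2)·√(2/f) = 2/3 gives √(2/f) = 1/3, so 2/f = 1/9 and f = 18.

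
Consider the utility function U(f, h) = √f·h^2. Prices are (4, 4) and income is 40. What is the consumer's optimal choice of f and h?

MU_f = 0.5·f^(-0.5)·h^2 and MU_h = 2·√f·h.
MRS = MU_f/MU_h = (0.25)·h/f.
Tangency: set MRS = p_f/p_h = 4/4 = 1.
So (0.25)·h/f = 1, i.e. h = 4·f.
Substitute into the budget 4·f + 4·h = 40: 20·f = 40, so f* = 2.
Then h* = 4·2 = 8.

f* = 2, h* = 8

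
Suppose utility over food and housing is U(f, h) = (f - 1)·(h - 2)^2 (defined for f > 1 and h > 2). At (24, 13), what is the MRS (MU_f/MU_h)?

MU_f = (h−2)^2, MU_h = 2·(f−1)·(h−2).
MRS = (1/2)·(h−2)/(f−1).
At (24, 13): MRS = 11/46.
So at (24, 13) the consumer would give up 11/46 units of h for one more unit of f.

MRS = 11/46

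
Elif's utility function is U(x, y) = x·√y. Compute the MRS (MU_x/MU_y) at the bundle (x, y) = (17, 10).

MU_x = √y and MU_y = 0.5·x·y^(-0.5).
MRS = MU_x/MU_y = (2)·y/x.
At (17, 10): MRS = 20/17.
That is, one extra unit of x is worth 20/17 units of y at the margin.

MRS = 20/17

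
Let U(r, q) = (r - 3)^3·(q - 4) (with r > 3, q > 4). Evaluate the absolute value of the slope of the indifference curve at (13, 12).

MU_r = 3·(r−3)^2·(q−4), MU_q = (r−3)^3.
MRS = (3/1)·(q−4)/(r−3).
At (13, 12): MRS = 2.4.
The indifference curve has slope −2.4 at this bundle.

MRS = 2.4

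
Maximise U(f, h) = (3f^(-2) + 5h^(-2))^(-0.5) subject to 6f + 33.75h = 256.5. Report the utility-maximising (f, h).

f* = 9, h* = 6

For CES with ρ = -2, MRS = (3/5)·(h/f)^3.
Tangency: set MRS = p_f/p_h = 6/33.75 = 8/45.
So (h/f)^3 = 8/27; taking the cube root, h/f = 2/3, i.e. h = (2/3)·f.
Substitute into the budget 6·f + 33.75·h = 256.5: 28.5·f = 256.5, so f* = 9 and h* = (2/3)·9 = 6.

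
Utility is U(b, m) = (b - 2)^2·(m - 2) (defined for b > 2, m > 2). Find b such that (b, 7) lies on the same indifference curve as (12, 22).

U(12, 22) = 2000.
Set U(b, 7) = 2000 and solve.
With m = 7: (7 − 2) = 5, so (b − 2)^2 = 2000/5 = 400.
Taking the square root (with b > 2): b − 2 = 20, so b = 22.
Check: U(22, 7) = 2000.

b = 22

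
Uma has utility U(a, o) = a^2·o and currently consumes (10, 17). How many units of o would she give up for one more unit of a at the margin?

MRS = 3.4

MU_a = 2·a·o and MU_o = a^2.
MRS = MU_a/MU_o = (2/1)·o/a.
At (10, 17): MRS = 3.4.
The indifference curve has slope −3.4 at this bundle.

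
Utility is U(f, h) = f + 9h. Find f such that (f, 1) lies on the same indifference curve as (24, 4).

U(24, 4) = 60.
Set U(f, 1) = 60 and solve.
f + 9·1 = 60 ⇒ f = 51 ⇒ f = 51.
Check: U(51, 1) = 60.

f = 51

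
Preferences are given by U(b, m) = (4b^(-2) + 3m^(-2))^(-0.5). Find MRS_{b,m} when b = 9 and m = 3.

MRS = 4/81

For CES with ρ = -2, MRS = (4/3)·(m/b)^3.
At (9, 3): MRS = 4/81.
The indifference curve has slope −4/81 at this bundle.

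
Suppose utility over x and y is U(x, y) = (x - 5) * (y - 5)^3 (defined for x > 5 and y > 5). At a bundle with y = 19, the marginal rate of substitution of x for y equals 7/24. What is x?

MU_x = (y−5)^3, MU_y = 3·(x−5)·(y−5)^2.
MRS = (1/3)·(y−5)/(x−5).
Substitute y = 19: MRS = (14/3)/(x − 5). Setting this equal to 7/24 gives x − 5 = (14/3)/(7/24) = 16, so x = 21.

x = 21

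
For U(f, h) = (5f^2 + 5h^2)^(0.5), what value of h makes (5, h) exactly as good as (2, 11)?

U depends on (f, h) only through S = 5f^2 + 5h^2, so equal utility means equal S. At (2, 11): S = 625.
With f = 5: 5·5^2 = 125, so 5h^2 = 625 − 125 = 500, i.e. h^2 = 100.
Hence h = √100 = 10.
Check: U(5, 10) = 25.

h = 10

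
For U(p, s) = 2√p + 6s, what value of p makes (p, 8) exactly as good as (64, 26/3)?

U(64, 26/3) = 68.
Set U(p, 8) = 68 and solve.
With s = 8: 2√p = 68 − 6·8 = 20, so √p = 10 and p = 100.
Check: U(100, 8) = 68.

p = 100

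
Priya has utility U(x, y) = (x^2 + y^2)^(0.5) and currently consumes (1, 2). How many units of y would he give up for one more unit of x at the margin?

For CES with ρ = 2, MRS = (y/x)^(-1).
At (1, 2): MRS = 0.5.
So at (1, 2) the consumer would give up 0.5 units of y for one more unit of x.

MRS = 0.5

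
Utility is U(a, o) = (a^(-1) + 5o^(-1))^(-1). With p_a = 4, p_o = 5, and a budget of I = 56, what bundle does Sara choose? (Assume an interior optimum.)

For CES with ρ = -1, MRS = (1/5)·(o/a)^2.
Tangency: set MRS = p_a/p_o = 4/5 = 0.8.
So (o/a)^2 = 4; taking the square root, o/a = 2, i.e. o = 2·a.
Substitute into the budget 4·a + 5·o = 56: 14·a = 56, so a* = 4 and o* = 2·4 = 8.

a* = 4, o* = 8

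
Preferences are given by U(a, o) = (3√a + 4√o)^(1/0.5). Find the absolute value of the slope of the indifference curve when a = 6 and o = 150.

For CES with ρ = 0.5, MRS = (3/4)·√(o/a).
At (6, 150): MRS = 3.75.
So at (6, 150) the consumer would give up 3.75 units of o for one more unit of a.

MRS = 3.75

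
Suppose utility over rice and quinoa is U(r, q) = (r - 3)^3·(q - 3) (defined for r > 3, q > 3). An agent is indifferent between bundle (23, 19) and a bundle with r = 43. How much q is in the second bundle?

q = 5

U(23, 19) = 128000.
Set U(43, q) = 128000 and solve.
With r = 43: (43 − 3)^3 = 64000, so (q − 3) = 128000/64000 = 2.
So q = 3 + 2 = 5.
Check: U(43, 5) = 128000.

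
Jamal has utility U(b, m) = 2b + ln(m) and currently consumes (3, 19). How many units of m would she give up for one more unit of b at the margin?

MU_b = 2, MU_m = 1/m.
MRS = 2 ÷ (1/m).
At (3, 19): MRS = 38.
That is, one extra unit of b is worth 38 units of m at the margin.

MRS = 38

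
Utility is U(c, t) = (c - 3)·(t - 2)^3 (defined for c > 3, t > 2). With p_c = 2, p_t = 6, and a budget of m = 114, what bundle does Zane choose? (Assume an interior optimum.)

MU_c = (t−2)^3, MU_t = 3·(c−3)·(t−2)^2.
MRS = (1/3)·(t−2)/(c−3).
Tangency: set MRS = p_c/p_t = 2/6 = 1/3.
So (1/3)·(t − 2)/(c − 3) = 1/3, i.e. (t − 2) = (c − 3).
Rewrite the budget in excess-of-subsistence terms: 2·(c − 3) + 6·(t − 2) = 114 − 2·3 − 6·2 = 96.
Substituting, 8·(c − 3) = 96, so c − 3 = 12 and c* = 15.
Then t − 2 = 12, so t* = 14.

c* = 15, t* = 14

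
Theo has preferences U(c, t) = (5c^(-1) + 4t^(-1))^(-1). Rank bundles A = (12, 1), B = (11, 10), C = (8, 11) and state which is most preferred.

Evaluate utility at each bundle:
U(A) = 0.226.
U(B) = 1.170.
U(C) = 1.011.
Highest utility is B, so B ≻ C ≻ A.

Bundle B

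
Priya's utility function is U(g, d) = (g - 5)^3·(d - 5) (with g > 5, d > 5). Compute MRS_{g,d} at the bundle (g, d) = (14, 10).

MRS = 5/3

MU_g = 3·(g−5)^2·(d−5), MU_d = (g−5)^3.
MRS = (3/1)·(d−5)/(g−5).
At (14, 10): MRS = 5/3.
The indifference curve has slope −5/3 at this bundle.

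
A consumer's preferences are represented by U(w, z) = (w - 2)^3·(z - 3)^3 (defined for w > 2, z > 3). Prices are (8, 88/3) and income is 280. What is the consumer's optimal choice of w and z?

MU_w = 3·(w−2)^2·(z−3)^3, MU_z = 3·(w−2)^3·(z−3)^2.
MRS = (z−3)/(w−2).
Tangency: set MRS = p_w/p_z = 8/(88/3) = 3/11.
So (z − 3)/(w − 2) = 3/11, i.e. (z − 3) = (3/11)·(w − 2).
Rewrite the budget in excess-of-subsistence terms: 8·(w − 2) + (88/3)·(z − 3) = 280 − 8·2 − (88/3)·3 = 176.
Substituting, 16·(w − 2) = 176, so w − 2 = 11 and w* = 13.
Then z − 3 = (3/11)·11 = 3, so z* = 6.

w* = 13, z* = 6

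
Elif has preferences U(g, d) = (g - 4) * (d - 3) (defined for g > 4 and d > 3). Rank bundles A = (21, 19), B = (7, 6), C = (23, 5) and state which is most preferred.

Evaluate utility at each bundle:
U(A) = 272.
U(B) = 9.
U(C) = 38.
Highest utility is A, so A ≻ C ≻ B.

Bundle A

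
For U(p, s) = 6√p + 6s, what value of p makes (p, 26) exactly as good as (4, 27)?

p = 9

U(4, 27) = 174.
Set U(p, 26) = 174 and solve.
With s = 26: 6√p = 174 − 6·26 = 18, so √p = 3 and p = 9.
Check: U(9, 26) = 174.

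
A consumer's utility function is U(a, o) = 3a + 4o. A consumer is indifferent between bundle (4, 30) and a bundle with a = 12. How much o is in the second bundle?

U(4, 30) = 132.
Set U(12, o) = 132 and solve.
3·12 + 4o = 132 ⇒ 4o = 96 ⇒ o = 24.
Check: U(12, 24) = 132.

o = 24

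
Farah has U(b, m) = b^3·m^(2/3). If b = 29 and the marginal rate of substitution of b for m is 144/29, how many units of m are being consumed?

m = 32

MU_b = 3·b^2·m^(2/3) and MU_m = 2/3·b^3·m^(-1/3).
MRS = MU_b/MU_m = (4.5)·m/b.
Substitute b = 29: MRS = m/(58/9). Setting m/(58/9) = 144/29 gives m = (144/29)·(58/9) = 32.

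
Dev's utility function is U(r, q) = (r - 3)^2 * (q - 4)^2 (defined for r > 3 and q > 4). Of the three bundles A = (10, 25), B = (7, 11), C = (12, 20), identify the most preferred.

Bundle A

Evaluate utility at each bundle:
U(A) = 21609.
U(B) = 784.
U(C) = 20736.
Highest utility is A, so A ≻ C ≻ B.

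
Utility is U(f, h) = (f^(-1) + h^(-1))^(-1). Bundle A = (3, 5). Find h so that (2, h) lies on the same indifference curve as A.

h = 30

U depends on (f, h) only through S = f^(-1) + h^(-1), so equal utility means equal S. At (3, 5): S = 8/15.
With f = 2: 2^(-1) = 0.5, so h^(-1) = 8/15 − 0.5 = 1/30.
Hence h = 1/(1/30) = 30.
Check: U(2, 30) = 1.875.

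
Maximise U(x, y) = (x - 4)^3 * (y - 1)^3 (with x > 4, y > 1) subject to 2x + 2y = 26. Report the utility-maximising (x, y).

x* = 8, y* = 5

MU_x = 3·(x−4)^2·(y−1)^3, MU_y = 3·(x−4)^3·(y−1)^2.
MRS = (y−1)/(x−4).
Tangency: set MRS = p_x/p_y = 2/2 = 1.
So (y − 1)/(x − 4) = 1, i.e. (y − 1) = (x − 4).
Rewrite the budget in excess-of-subsistence terms: 2·(x − 4) + 2·(y − 1) = 26 − 2·4 − 2·1 = 16.
Substituting, 4·(x − 4) = 16, so x − 4 = 4 and x* = 8.
Then y − 1 = 4, so y* = 5.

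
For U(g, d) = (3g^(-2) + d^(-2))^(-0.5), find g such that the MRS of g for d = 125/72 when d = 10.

g = 12

For CES with ρ = -2, MRS = (3/1)·(d/g)^3.
Setting (3/1)·(10/g)^3 = 125/72 gives (10/g)^3 = 125/216, so 10/g = 5/6 and g = 12.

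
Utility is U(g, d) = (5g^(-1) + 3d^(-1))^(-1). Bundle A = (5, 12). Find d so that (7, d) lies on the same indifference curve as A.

U depends on (g, d) only through S = 5g^(-1) + 3d^(-1), so equal utility means equal S. At (5, 12): S = 1.25.
With g = 7: 5·7^(-1) = 5/7, so 3d^(-1) = 1.25 − 5/7 = 15/28, i.e. d^(-1) = 5/28.
Hence d = 1/(5/28) = 5.6.
Check: U(7, 5.6) = 0.8.

d = 5.6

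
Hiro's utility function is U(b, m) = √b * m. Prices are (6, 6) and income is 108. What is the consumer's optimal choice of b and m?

b* = 6, m* = 12

MU_b = 0.5·b^(-0.5)·m and MU_m = √b.
MRS = MU_b/MU_m = (0.5)·m/b.
Tangency: set MRS = p_b/p_m = 6/6 = 1.
So (0.5)·m/b = 1, i.e. m = 2·b.
Substitute into the budget 6·b + 6·m = 108: 18·b = 108, so b* = 6.
Then m* = 2·6 = 12.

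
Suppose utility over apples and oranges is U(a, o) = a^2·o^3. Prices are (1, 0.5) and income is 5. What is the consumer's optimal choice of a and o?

a* = 2, o* = 6

MU_a = 2·a·o^3 and MU_o = 3·a^2·o^2.
MRS = MU_a/MU_o = (2/3)·o/a.
Tangency: set MRS = p_a/p_o = 1/0.5 = 2.
So (2/3)·o/a = 2, i.e. o = 3·a.
Substitute into the budget 1·a + 0.5·o = 5: 2.5·a = 5, so a* = 2.
Then o* = 3·2 = 6.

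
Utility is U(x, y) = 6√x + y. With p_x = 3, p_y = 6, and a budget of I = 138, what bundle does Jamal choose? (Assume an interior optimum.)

MU_x = 6/(2√x), MU_y = 1.
MRS = 6/(2√x) ÷ 1.
Tangency: set MRS = p_x/p_y = 3/6 = 0.5.
MRS depends only on x: 3/√x = 0.5 ⇒ √x = 3/0.5 = 6 ⇒ x* = 36.
From the budget, 6·y = 138 − 3·36 = 30, so y* = 5.

x* = 36, y* = 5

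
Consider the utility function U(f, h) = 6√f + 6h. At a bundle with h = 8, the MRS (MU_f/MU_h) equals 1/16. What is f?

f = 64

MU_f = 6/(2√f), MU_h = 6.
MRS = 6/(2√f) ÷ 6.
MRS depends only on f: 0.5/√f = 1/16 ⇒ √f = 0.5/(1/16) = 8 ⇒ f = 64.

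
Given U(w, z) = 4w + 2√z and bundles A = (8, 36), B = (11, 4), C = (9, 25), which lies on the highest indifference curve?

Evaluate utility at each bundle:
U(A) = 44.000.
U(B) = 48.000.
U(C) = 46.000.
Highest utility is B, so B ≻ C ≻ A.

Bundle B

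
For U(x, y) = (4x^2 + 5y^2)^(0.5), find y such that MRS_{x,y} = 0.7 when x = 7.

y = 8

For CES with ρ = 2, MRS = (4/5)·(y/x)^(-1).
Setting (4/5)·(y/7)^(-1) = 0.7 gives (y/7)^(-1) = 0.875, so y/7 = 8/7 and y = 8.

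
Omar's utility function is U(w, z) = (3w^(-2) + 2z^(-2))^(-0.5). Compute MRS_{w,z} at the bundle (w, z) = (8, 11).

For CES with ρ = -2, MRS = (3/2)·(z/w)^3.
At (8, 11): MRS = 3993/1024.
That is, one extra unit of w is worth 3993/1024 units of z at the margin.

MRS = 3993/1024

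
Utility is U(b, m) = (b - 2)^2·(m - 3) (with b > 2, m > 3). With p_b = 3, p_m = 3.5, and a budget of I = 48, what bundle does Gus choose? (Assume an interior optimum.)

b* = 9, m* = 6

MU_b = 2·(b−2)·(m−3), MU_m = (b−2)^2.
MRS = (2/1)·(m−3)/(b−2).
Tangency: set MRS = p_b/p_m = 3/3.5 = 6/7.
So (2/1)·(m − 3)/(b − 2) = 6/7, i.e. (m − 3) = (3/7)·(b − 2).
Rewrite the budget in excess-of-subsistence terms: 3·(b − 2) + 3.5·(m − 3) = 48 − 3·2 − 3.5·3 = 31.5.
Substituting, 4.5·(b − 2) = 31.5, so b − 2 = 7 and b* = 9.
Then m − 3 = (3/7)·7 = 3, so m* = 6.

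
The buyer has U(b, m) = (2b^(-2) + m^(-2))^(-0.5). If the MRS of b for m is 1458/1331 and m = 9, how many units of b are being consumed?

For CES with ρ = -2, MRS = (2/1)·(m/b)^3.
Setting (2/1)·(9/b)^3 = 1458/1331 gives (9/b)^3 = 729/1331, so 9/b = 9/11 and b = 11.

b = 11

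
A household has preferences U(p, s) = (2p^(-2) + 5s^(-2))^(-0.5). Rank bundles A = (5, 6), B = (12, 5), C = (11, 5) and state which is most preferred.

Bundle B

Evaluate utility at each bundle:
U(A) = 2.137.
U(B) = 2.162.
U(C) = 2.149.
Highest utility is B, so B ≻ C ≻ A.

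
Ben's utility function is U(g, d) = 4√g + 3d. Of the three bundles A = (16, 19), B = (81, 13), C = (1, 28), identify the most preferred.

Evaluate utility at each bundle:
U(A) = 73.000.
U(B) = 75.000.
U(C) = 88.000.
Highest utility is C, so C ≻ B ≻ A.

Bundle C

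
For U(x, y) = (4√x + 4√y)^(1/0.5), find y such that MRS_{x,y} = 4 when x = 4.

y = 64

For CES with ρ = 0.5, MRS = √(y/x).
Setting √(y/4) = 4 gives y/4 = 16 and y = 64.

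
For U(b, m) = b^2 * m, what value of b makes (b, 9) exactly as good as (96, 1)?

U(96, 1) = 9216.
Set U(b, 9) = 9216 and solve.
With m = 9: b^2 = 9216/9 = 1024; taking the square root, b = 32.
Check: U(32, 9) = 9216.

b = 32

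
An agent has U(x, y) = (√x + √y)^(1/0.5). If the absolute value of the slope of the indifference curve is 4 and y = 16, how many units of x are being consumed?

For CES with ρ = 0.5, MRS = √(y/x).
Setting √(16/x) = 4 gives 16/x = 16 and x = 1.

x = 1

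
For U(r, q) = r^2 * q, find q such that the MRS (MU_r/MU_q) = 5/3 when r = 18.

q = 15

MU_r = 2·r·q and MU_q = r^2.
MRS = MU_r/MU_q = (2/1)·q/r.
Substitute r = 18: MRS = q/9. Setting q/9 = 5/3 gives q = (5/3)·9 = 15.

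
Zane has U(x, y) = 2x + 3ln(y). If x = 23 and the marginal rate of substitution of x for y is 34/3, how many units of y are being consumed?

y = 17

MU_x = 2, MU_y = 3/y.
MRS = 2 ÷ (3/y).
MRS depends only on y: (2/3)·y = 34/3 ⇒ y = (34/3)/(2/3) = 17.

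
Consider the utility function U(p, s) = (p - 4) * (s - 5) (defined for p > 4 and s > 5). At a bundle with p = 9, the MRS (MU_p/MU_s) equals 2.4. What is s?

s = 17

MU_p = (s−5), MU_s = (p−4).
MRS = (s−5)/(p−4).
Substitute p = 9: MRS = (s − 5)/5. Setting this equal to 2.4 gives s − 5 = 2.4·5 = 12, so s = 17.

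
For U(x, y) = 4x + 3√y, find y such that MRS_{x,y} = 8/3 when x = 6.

y = 1

MU_x = 4, MU_y = 3/(2√y).
MRS = 4 ÷ (3/(2√y)).
MRS depends only on y: (8/3)·√y = 8/3 ⇒ √y = (8/3)/(8/3) = 1 ⇒ y = 1.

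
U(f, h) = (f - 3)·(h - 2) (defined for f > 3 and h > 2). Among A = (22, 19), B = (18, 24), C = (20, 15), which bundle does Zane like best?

Evaluate utility at each bundle:
U(A) = 323.
U(B) = 330.
U(C) = 221.
Highest utility is B, so B ≻ A ≻ C.

Bundle B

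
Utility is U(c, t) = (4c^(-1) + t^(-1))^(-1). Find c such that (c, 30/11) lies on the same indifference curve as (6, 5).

U depends on (c, t) only through S = 4c^(-1) + t^(-1), so equal utility means equal S. At (6, 5): S = 13/15.
With t = 30/11: (30/11)^(-1) = 11/30, so 4c^(-1) = 13/15 − 11/30 = 0.5, i.e. c^(-1) = 0.125.
Hence c = 1/0.125 = 8.
Check: U(8, 30/11) = 1.1538.

c = 8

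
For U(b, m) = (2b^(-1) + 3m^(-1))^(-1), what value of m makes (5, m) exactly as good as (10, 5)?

m = 7.5

U depends on (b, m) only through S = 2b^(-1) + 3m^(-1), so equal utility means equal S. At (10, 5): S = 0.8.
With b = 5: 2·5^(-1) = 0.4, so 3m^(-1) = 0.8 − 0.4 = 0.4, i.e. m^(-1) = 2/15.
Hence m = 1/(2/15) = 7.5.
Check: U(5, 7.5) = 1.25.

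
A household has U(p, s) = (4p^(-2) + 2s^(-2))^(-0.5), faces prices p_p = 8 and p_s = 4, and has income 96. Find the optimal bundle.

For CES with ρ = -2, MRS = (4/2)·(s/p)^3.
Tangency: set MRS = p_p/p_s = 8/4 = 2.
So (s/p)^3 = 1; taking the cube root, s/p = 1, i.e. s = p.
Substitute into the budget 8·p + 4·s = 96: 12·p = 96, so p* = 8 and s* = 8.

p* = 8, s* = 8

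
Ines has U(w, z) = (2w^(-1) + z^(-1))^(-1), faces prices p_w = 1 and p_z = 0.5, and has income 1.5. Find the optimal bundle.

w* = 1, z* = 1

For CES with ρ = -1, MRS = (2/1)·(z/w)^2.
Tangency: set MRS = p_w/p_z = 1/0.5 = 2.
So (z/w)^2 = 1; taking the square root, z/w = 1, i.e. z = w.
Substitute into the budget 1·w + 0.5·z = 1.5: 1.5·w = 1.5, so w* = 1 and z* = 1.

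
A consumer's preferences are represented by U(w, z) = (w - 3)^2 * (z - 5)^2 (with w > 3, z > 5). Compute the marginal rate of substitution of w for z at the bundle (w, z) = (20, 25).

MU_w = 2·(w−3)·(z−5)^2, MU_z = 2·(w−3)^2·(z−5).
MRS = (z−5)/(w−3).
At (20, 25): MRS = 20/17.
The indifference curve has slope −20/17 at this bundle.

MRS = 20/17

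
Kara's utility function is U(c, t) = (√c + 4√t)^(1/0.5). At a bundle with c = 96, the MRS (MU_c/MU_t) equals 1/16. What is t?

t = 6

For CES with ρ = 0.5, MRS = (1/4)·√(t/c).
Setting (1/4)·√(t/96) = 1/16 gives √(t/96) = 0.25, so t/96 = 1/16 and t = 6.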